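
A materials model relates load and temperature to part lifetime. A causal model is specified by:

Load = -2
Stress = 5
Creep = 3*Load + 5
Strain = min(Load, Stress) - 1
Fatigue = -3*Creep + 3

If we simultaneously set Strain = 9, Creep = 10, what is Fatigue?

Setting Strain = 9, Creep = 10 by intervention discards those variables' equations.
Fatigue = -3*Creep + 3  [with Creep=10]  = -27

-27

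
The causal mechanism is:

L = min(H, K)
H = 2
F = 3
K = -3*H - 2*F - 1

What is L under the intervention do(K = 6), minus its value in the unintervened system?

15

The intervention breaks the incoming arrows to K: K = -3*H - 2*F - 1 no longer applies, and K = 6.
L = min(H, K)  [with H=2, K=6]  = 2
Without intervention: K = -3*H - 2*F - 1  [with H=2, F=3]  = -13; L = min(H, K)  [with H=2, K=-13]  = -13.
Change = 2 − (-13) = 15.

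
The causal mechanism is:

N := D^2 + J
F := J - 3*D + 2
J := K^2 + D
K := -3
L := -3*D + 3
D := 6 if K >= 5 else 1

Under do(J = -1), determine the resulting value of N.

do(J=-1) replaces the equation J := K^2 + D with the constant J = -1.
D = 6 if K >= 5 else 1  [with K=-3]  = 1
N = D^2 + J  [with D=1, J=-1]  = 0

0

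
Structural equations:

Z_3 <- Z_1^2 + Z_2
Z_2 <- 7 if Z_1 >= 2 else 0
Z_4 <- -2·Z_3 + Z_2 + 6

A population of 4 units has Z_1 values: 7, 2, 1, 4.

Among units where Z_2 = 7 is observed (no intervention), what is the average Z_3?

Observing Z_2=7 restricts to units where Z_2's equation naturally yields 7: Z_1 ∈ {7, 2, 4}. In that subpopulation Z_3 = 56, 11, 23, mean 30.

30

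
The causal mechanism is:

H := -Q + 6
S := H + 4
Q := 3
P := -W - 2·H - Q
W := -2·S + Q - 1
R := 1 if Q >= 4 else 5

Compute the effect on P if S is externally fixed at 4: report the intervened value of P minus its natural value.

The intervention breaks the incoming arrows to S: S := H + 4 no longer applies, and S = 4.
H = -Q + 6  [with Q=3]  = 3
W = -2·S + Q - 1  [with S=4, Q=3]  = -6
P = -W - 2·H - Q  [with W=-6, H=3, Q=3]  = -3
Without intervention: H = -Q + 6  [with Q=3]  = 3; S = H + 4  [with H=3]  = 7; W = -2·S + Q - 1  [with S=7, Q=3]  = -12; P = -W - 2·H - Q  [with W=-12, H=3, Q=3]  = 3.
Change = -3 − 3 = -6.

-6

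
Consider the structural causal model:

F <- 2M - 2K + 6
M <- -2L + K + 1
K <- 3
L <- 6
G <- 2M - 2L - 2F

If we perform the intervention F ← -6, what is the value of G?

Intervening sets F = -6 and removes its equation (F <- 2M - 2K + 6).
M = -2L + K + 1  [with L=6, K=3]  = -8
G = 2M - 2L - 2F  [with M=-8, L=6, F=-6]  = -16

-16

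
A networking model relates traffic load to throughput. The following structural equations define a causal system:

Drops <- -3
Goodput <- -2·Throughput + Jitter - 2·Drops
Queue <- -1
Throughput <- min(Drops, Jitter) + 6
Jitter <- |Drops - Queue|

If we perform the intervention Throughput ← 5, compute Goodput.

Intervening sets Throughput = 5 and removes its equation (Throughput <- min(Drops, Jitter) + 6).
Jitter = |Drops - Queue|  [with Drops=-3, Queue=-1]  = 2
Goodput = -2·Throughput + Jitter - 2·Drops  [with Throughput=5, Jitter=2, Drops=-3]  = -2

-2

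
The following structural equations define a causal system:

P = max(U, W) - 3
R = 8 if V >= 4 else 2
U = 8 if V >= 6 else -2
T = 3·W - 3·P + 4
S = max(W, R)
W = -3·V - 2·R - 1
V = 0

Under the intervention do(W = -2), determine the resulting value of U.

-2

The intervention breaks the incoming arrows to W: W = -3·V - 2·R - 1 no longer applies, and W = -2.
U is not downstream of the intervention, so its value is determined by the original equations.
U = 8 if V >= 6 else -2  [with V=0]  = -2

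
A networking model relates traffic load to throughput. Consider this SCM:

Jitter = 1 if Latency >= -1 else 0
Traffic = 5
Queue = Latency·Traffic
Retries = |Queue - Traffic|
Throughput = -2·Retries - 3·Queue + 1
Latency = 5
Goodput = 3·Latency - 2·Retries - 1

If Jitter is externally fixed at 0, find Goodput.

Under do(Jitter=0), the mechanism Jitter = 1 if Latency >= -1 else 0 is discarded; Jitter is fixed at 0.
Since Goodput is not a descendant of the intervened variable, it is unaffected.
Queue = Latency·Traffic  [with Latency=5, Traffic=5]  = 25
Retries = |Queue - Traffic|  [with Queue=25, Traffic=5]  = 20
Goodput = 3·Latency - 2·Retries - 1  [with Latency=5, Retries=20]  = -26

-26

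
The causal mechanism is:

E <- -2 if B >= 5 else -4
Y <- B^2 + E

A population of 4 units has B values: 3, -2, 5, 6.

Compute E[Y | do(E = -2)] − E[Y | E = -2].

-12

Under do(E=-2), E's equation is replaced by E=-2 for every unit. Per-unit Y: 7, 2, 23, 34. Mean = 16.5.
E[Y|E=-2] averages over only the 2 units with E=-2 (B = 5, 6): Y = 23, 34, mean 28.5.
Difference = 16.5 − 28.5 = -12.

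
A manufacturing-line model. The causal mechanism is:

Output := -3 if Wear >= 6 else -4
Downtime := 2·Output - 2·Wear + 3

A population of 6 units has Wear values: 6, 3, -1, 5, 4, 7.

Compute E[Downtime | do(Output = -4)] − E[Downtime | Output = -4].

do(Output=-4) breaks Output's dependence on Wear. With Output=-4 fixed, Downtime across the units is -17, -11, -3, -15, -13, -19, mean -13.
E[Downtime|Output=-4] averages over only the 4 units with Output=-4 (Wear = 3, -1, 5, 4): Downtime = -11, -3, -15, -13, mean -10.5.
Difference = -13 − (-10.5) = -2.5.

-2.5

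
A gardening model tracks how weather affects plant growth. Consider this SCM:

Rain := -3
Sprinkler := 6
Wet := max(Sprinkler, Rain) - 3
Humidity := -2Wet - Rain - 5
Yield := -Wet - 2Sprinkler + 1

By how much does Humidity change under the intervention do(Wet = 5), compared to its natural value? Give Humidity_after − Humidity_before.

The intervention breaks the incoming arrows to Wet: Wet := max(Sprinkler, Rain) - 3 no longer applies, and Wet = 5.
Humidity = -2Wet - Rain - 5  [with Wet=5, Rain=-3]  = -12
Without intervention: Wet = max(Sprinkler, Rain) - 3  [with Sprinkler=6, Rain=-3]  = 3; Humidity = -2Wet - Rain - 5  [with Wet=3, Rain=-3]  = -8.
Change = -12 − (-8) = -4.

-4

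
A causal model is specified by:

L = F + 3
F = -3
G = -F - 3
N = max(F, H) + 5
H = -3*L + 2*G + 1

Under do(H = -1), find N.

4

Intervening sets H = -1 and removes its equation (H = -3*L + 2*G + 1).
N = max(F, H) + 5  [with F=-3, H=-1]  = 4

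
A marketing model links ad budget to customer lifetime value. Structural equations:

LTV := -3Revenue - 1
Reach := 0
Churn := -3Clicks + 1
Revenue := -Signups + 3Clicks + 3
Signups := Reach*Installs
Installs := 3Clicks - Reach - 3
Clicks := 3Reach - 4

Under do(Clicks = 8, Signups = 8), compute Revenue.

The joint intervention fixes Clicks = 8, Signups = 8, removing each variable's own equation.
Revenue = -Signups + 3Clicks + 3  [with Signups=8, Clicks=8]  = 19

19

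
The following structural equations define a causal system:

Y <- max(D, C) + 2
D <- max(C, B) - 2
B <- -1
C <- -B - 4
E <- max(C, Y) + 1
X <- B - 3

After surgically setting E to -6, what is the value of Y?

The intervention breaks the incoming arrows to E: E <- max(C, Y) + 1 no longer applies, and E = -6.
Since Y is not a descendant of the intervened variable, it is unaffected.
C = -B - 4  [with B=-1]  = -3
D = max(C, B) - 2  [with C=-3, B=-1]  = -3
Y = max(D, C) + 2  [with D=-3, C=-3]  = -1

-1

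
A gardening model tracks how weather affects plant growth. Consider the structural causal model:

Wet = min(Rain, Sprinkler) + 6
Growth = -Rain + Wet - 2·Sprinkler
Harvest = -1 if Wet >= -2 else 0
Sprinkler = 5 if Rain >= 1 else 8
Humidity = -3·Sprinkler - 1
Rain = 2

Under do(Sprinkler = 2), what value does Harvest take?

-1

Under do(Sprinkler=2), the mechanism Sprinkler = 5 if Rain >= 1 else 8 is discarded; Sprinkler is fixed at 2.
Wet = min(Rain, Sprinkler) + 6  [with Rain=2, Sprinkler=2]  = 8
Harvest = -1 if Wet >= -2 else 0  [with Wet=8]  = -1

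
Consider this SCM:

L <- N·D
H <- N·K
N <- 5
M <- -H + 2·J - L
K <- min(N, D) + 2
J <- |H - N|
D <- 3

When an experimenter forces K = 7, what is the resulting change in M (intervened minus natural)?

The intervention breaks the incoming arrows to K: K <- min(N, D) + 2 no longer applies, and K = 7.
H = N·K  [with N=5, K=7]  = 35
L = N·D  [with N=5, D=3]  = 15
J = |H - N|  [with H=35, N=5]  = 30
M = -H + 2·J - L  [with H=35, J=30, L=15]  = 10
Without intervention: K = min(N, D) + 2  [with N=5, D=3]  = 5; H = N·K  [with N=5, K=5]  = 25; L = N·D  [with N=5, D=3]  = 15; J = |H - N|  [with H=25, N=5]  = 20; M = -H + 2·J - L  [with H=25, J=20, L=15]  = 0.
Change = 10 − 0 = 10.

10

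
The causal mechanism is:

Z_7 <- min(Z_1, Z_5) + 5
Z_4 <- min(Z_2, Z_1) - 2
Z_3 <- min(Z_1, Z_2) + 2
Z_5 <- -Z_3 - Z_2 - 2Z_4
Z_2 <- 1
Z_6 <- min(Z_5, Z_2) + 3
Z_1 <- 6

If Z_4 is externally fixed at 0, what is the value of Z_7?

The intervention breaks the incoming arrows to Z_4: Z_4 <- min(Z_2, Z_1) - 2 no longer applies, and Z_4 = 0.
Z_3 = min(Z_1, Z_2) + 2  [with Z_1=6, Z_2=1]  = 3
Z_5 = -Z_3 - Z_2 - 2Z_4  [with Z_3=3, Z_2=1, Z_4=0]  = -4
Z_7 = min(Z_1, Z_5) + 5  [with Z_1=6, Z_5=-4]  = 1

1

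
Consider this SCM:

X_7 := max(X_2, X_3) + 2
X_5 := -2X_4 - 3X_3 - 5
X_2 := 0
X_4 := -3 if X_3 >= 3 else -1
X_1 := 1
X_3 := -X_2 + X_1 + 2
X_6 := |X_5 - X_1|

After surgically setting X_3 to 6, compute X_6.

18

The intervention breaks the incoming arrows to X_3: X_3 := -X_2 + X_1 + 2 no longer applies, and X_3 = 6.
X_4 = -3 if X_3 >= 3 else -1  [with X_3=6]  = -3
X_5 = -2X_4 - 3X_3 - 5  [with X_4=-3, X_3=6]  = -17
X_6 = |X_5 - X_1|  [with X_5=-17, X_1=1]  = 18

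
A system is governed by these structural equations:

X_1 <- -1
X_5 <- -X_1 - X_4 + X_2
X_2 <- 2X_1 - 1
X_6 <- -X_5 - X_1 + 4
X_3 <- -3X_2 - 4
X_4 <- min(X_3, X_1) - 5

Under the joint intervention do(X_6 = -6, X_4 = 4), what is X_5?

Setting X_6 = -6, X_4 = 4 by intervention discards those variables' equations.
X_2 = 2X_1 - 1  [with X_1=-1]  = -3
X_5 = -X_1 - X_4 + X_2  [with X_1=-1, X_4=4, X_2=-3]  = -6

-6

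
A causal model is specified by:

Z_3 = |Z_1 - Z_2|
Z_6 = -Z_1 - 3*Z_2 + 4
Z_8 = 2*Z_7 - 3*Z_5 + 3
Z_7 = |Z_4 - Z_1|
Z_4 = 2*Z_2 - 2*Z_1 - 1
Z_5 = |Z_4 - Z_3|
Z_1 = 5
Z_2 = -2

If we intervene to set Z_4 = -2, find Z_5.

Intervening sets Z_4 = -2 and removes its equation (Z_4 = 2*Z_2 - 2*Z_1 - 1).
Z_3 = |Z_1 - Z_2|  [with Z_1=5, Z_2=-2]  = 7
Z_5 = |Z_4 - Z_3|  [with Z_4=-2, Z_3=7]  = 9

9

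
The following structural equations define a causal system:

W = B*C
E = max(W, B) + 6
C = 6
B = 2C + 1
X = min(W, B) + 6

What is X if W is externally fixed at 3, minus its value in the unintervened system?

do(W=3) replaces the equation W = B*C with the constant W = 3.
B = 2C + 1  [with C=6]  = 13
X = min(W, B) + 6  [with W=3, B=13]  = 9
Without intervention: B = 2C + 1  [with C=6]  = 13; W = B*C  [with B=13, C=6]  = 78; X = min(W, B) + 6  [with W=78, B=13]  = 19.
Change = 9 − 19 = -10.

-10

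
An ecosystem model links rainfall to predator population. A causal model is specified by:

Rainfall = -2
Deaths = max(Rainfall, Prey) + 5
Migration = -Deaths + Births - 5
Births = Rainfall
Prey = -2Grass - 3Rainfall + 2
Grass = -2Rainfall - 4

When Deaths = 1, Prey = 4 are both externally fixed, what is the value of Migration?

-8

The joint intervention fixes Deaths = 1, Prey = 4, removing each variable's own equation.
Births = Rainfall  [with Rainfall=-2]  = -2
Migration = -Deaths + Births - 5  [with Deaths=1, Births=-2]  = -8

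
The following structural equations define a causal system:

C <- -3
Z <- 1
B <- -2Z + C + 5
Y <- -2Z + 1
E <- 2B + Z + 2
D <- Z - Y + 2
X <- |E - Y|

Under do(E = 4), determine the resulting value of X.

5

Under do(E=4), the mechanism E <- 2B + Z + 2 is discarded; E is fixed at 4.
Y = -2Z + 1  [with Z=1]  = -1
X = |E - Y|  [with E=4, Y=-1]  = 5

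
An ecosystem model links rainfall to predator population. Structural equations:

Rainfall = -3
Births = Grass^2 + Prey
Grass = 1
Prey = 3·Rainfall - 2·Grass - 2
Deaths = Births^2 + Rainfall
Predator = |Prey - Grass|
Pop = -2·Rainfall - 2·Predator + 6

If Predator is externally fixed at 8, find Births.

-12

Intervening sets Predator = 8 and removes its equation (Predator = |Prey - Grass|).
No directed path runs from Predator to Births, so Births keeps its natural value.
Prey = 3·Rainfall - 2·Grass - 2  [with Rainfall=-3, Grass=1]  = -13
Births = Grass^2 + Prey  [with Grass=1, Prey=-13]  = -12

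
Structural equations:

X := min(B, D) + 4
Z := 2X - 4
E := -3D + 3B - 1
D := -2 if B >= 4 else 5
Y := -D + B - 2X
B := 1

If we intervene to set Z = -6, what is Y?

-14

The intervention breaks the incoming arrows to Z: Z := 2X - 4 no longer applies, and Z = -6.
Since Y is not a descendant of the intervened variable, it is unaffected.
D = -2 if B >= 4 else 5  [with B=1]  = 5
X = min(B, D) + 4  [with B=1, D=5]  = 5
Y = -D + B - 2X  [with D=5, B=1, X=5]  = -14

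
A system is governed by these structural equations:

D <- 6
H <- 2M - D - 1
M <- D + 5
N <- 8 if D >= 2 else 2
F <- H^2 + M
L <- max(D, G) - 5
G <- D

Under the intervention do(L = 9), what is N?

8

Under do(L=9), the mechanism L <- max(D, G) - 5 is discarded; L is fixed at 9.
N is not downstream of the intervention, so its value is determined by the original equations.
N = 8 if D >= 2 else 2  [with D=6]  = 8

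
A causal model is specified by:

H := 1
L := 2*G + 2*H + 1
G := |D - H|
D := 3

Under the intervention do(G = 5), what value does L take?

The intervention breaks the incoming arrows to G: G := |D - H| no longer applies, and G = 5.
L = 2*G + 2*H + 1  [with G=5, H=1]  = 13

13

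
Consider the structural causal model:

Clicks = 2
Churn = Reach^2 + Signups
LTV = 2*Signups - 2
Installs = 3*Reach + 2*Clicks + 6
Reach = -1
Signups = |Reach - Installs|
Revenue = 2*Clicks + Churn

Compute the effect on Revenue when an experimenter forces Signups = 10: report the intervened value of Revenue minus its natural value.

2

Under do(Signups=10), the mechanism Signups = |Reach - Installs| is discarded; Signups is fixed at 10.
Churn = Reach^2 + Signups  [with Reach=-1, Signups=10]  = 11
Revenue = 2*Clicks + Churn  [with Clicks=2, Churn=11]  = 15
Without intervention: Installs = 3*Reach + 2*Clicks + 6  [with Reach=-1, Clicks=2]  = 7; Signups = |Reach - Installs|  [with Reach=-1, Installs=7]  = 8; Churn = Reach^2 + Signups  [with Reach=-1, Signups=8]  = 9; Revenue = 2*Clicks + Churn  [with Clicks=2, Churn=9]  = 13.
Change = 15 − 13 = 2.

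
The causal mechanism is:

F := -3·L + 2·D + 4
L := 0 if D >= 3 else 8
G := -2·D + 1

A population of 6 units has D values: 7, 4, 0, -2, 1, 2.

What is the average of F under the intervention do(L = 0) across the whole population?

The intervention sets L=0 in all 6 units regardless of D. Recomputing F per unit gives 18, 12, 4, 0, 6, 8; average 8.

8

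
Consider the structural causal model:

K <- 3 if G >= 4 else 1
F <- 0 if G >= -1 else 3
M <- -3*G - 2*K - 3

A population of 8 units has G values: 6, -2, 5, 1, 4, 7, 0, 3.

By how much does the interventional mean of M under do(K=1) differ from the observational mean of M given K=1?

The intervention sets K=1 in all 8 units regardless of G. Recomputing M per unit gives -23, 1, -20, -8, -17, -26, -5, -14; average -14.
Conditioning on K=1 selects the 4 unit(s) with G ∈ {-2, 1, 0, 3}. Their M values: 1, -8, -5, -14. Mean = -6.5.
Difference = -14 − (-6.5) = -7.5.

-7.5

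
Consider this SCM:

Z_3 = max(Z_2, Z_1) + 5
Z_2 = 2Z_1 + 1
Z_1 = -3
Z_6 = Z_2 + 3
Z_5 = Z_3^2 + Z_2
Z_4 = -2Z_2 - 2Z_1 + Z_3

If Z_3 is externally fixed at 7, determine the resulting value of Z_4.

23

The intervention breaks the incoming arrows to Z_3: Z_3 = max(Z_2, Z_1) + 5 no longer applies, and Z_3 = 7.
Z_2 = 2Z_1 + 1  [with Z_1=-3]  = -5
Z_4 = -2Z_2 - 2Z_1 + Z_3  [with Z_2=-5, Z_1=-3, Z_3=7]  = 23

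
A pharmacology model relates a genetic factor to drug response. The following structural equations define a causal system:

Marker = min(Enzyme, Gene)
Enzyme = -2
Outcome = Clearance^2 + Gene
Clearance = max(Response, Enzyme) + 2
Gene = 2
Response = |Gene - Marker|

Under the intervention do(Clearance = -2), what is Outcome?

The intervention breaks the incoming arrows to Clearance: Clearance = max(Response, Enzyme) + 2 no longer applies, and Clearance = -2.
Outcome = Clearance^2 + Gene  [with Clearance=-2, Gene=2]  = 6

6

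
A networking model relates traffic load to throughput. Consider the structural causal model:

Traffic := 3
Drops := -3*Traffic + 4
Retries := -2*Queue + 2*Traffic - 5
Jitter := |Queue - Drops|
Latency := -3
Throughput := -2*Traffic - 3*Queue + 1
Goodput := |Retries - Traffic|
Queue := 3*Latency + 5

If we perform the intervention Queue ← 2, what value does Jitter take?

7

The intervention breaks the incoming arrows to Queue: Queue := 3*Latency + 5 no longer applies, and Queue = 2.
Drops = -3*Traffic + 4  [with Traffic=3]  = -5
Jitter = |Queue - Drops|  [with Queue=2, Drops=-5]  = 7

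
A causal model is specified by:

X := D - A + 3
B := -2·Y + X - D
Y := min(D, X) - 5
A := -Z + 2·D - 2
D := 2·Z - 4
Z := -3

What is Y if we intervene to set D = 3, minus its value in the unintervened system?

9

do(D=3) replaces the equation D := 2·Z - 4 with the constant D = 3.
A = -Z + 2·D - 2  [with Z=-3, D=3]  = 7
X = D - A + 3  [with D=3, A=7]  = -1
Y = min(D, X) - 5  [with D=3, X=-1]  = -6
Without intervention: D = 2·Z - 4  [with Z=-3]  = -10; A = -Z + 2·D - 2  [with Z=-3, D=-10]  = -19; X = D - A + 3  [with D=-10, A=-19]  = 12; Y = min(D, X) - 5  [with D=-10, X=12]  = -15.
Change = -6 − (-15) = 9.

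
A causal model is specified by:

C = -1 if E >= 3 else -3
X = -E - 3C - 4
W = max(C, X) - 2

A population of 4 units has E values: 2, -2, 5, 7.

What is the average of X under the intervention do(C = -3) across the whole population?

Every unit gets C=-3 under the intervention. X values become 3, 7, 0, -2; E[X|do(C=-3)] = 2.

2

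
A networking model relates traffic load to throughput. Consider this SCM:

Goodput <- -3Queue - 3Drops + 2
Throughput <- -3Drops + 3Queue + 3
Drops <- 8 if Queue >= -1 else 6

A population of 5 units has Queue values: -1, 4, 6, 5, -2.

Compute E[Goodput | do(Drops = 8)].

The intervention sets Drops=8 in all 5 units regardless of Queue. Recomputing Goodput per unit gives -19, -34, -40, -37, -16; average -29.2.

-29.2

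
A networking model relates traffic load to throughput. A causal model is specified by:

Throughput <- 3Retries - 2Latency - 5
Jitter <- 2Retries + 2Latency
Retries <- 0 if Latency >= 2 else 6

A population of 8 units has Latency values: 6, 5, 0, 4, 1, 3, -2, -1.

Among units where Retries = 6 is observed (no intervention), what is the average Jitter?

11

Observing Retries=6 restricts to units where Retries's equation naturally yields 6: Latency ∈ {0, 1, -2, -1}. In that subpopulation Jitter = 12, 14, 8, 10, mean 11.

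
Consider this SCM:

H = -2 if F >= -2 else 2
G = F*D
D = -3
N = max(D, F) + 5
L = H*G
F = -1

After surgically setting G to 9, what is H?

-2

Under do(G=9), the mechanism G = F*D is discarded; G is fixed at 9.
Since H is not a descendant of the intervened variable, it is unaffected.
H = -2 if F >= -2 else 2  [with F=-1]  = -2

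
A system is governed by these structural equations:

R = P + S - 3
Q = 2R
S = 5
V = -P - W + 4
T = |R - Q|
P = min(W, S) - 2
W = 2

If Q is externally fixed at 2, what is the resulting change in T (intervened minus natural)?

-2

The intervention breaks the incoming arrows to Q: Q = 2R no longer applies, and Q = 2.
P = min(W, S) - 2  [with W=2, S=5]  = 0
R = P + S - 3  [with P=0, S=5]  = 2
T = |R - Q|  [with R=2, Q=2]  = 0
Without intervention: P = min(W, S) - 2  [with W=2, S=5]  = 0; R = P + S - 3  [with P=0, S=5]  = 2; Q = 2R  [with R=2]  = 4; T = |R - Q|  [with R=2, Q=4]  = 2.
Change = 0 − 2 = -2.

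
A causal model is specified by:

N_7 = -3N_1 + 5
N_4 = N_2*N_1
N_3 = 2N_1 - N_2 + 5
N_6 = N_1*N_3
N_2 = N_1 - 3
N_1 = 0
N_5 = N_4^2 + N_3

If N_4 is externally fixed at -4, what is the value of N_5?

24

Intervening sets N_4 = -4 and removes its equation (N_4 = N_2*N_1).
N_2 = N_1 - 3  [with N_1=0]  = -3
N_3 = 2N_1 - N_2 + 5  [with N_1=0, N_2=-3]  = 8
N_5 = N_4^2 + N_3  [with N_4=-4, N_3=8]  = 24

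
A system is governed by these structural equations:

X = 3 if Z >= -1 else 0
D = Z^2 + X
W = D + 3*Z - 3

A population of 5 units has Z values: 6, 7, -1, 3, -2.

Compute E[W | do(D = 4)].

8.8

The intervention sets D=4 in all 5 units regardless of Z. Recomputing W per unit gives 19, 22, -2, 10, -5; average 8.8.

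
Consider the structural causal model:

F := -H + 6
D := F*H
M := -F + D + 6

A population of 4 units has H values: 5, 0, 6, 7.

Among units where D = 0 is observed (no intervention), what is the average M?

3

Observing D=0 restricts to units where D's equation naturally yields 0: H ∈ {0, 6}. In that subpopulation M = 0, 6, mean 3.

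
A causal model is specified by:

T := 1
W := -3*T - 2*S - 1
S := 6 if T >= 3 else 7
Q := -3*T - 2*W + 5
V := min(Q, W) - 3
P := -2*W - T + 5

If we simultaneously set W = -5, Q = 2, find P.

Setting W = -5, Q = 2 by intervention discards those variables' equations.
P = -2*W - T + 5  [with W=-5, T=1]  = 14

14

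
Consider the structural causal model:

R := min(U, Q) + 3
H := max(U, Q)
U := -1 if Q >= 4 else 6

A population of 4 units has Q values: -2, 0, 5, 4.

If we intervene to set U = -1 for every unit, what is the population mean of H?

Under do(U=-1), U's equation is replaced by U=-1 for every unit. Per-unit H: -1, 0, 5, 4. Mean = 2.

2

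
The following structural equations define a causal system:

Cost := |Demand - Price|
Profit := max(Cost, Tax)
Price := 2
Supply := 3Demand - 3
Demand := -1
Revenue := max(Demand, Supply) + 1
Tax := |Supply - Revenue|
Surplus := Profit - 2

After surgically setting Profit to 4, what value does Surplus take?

2

do(Profit=4) replaces the equation Profit := max(Cost, Tax) with the constant Profit = 4.
Surplus = Profit - 2  [with Profit=4]  = 2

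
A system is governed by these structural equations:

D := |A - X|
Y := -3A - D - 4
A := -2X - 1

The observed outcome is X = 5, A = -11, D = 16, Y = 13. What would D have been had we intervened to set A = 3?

2

The intervention breaks the incoming arrows to A: A := -2X - 1 no longer applies, and A = 3.
D = |A - X|  [with A=3, X=5]  = 2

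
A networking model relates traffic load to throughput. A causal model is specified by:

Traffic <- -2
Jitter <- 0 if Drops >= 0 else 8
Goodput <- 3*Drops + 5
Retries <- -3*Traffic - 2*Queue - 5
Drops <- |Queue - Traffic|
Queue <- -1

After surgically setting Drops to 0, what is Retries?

The intervention breaks the incoming arrows to Drops: Drops <- |Queue - Traffic| no longer applies, and Drops = 0.
Retries is not downstream of the intervention, so its value is determined by the original equations.
Retries = -3*Traffic - 2*Queue - 5  [with Traffic=-2, Queue=-1]  = 3

3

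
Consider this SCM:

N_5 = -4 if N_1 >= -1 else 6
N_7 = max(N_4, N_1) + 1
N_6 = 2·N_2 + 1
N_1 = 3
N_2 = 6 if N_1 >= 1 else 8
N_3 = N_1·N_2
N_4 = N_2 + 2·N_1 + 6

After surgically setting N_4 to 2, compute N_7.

The intervention breaks the incoming arrows to N_4: N_4 = N_2 + 2·N_1 + 6 no longer applies, and N_4 = 2.
N_7 = max(N_4, N_1) + 1  [with N_4=2, N_1=3]  = 4

4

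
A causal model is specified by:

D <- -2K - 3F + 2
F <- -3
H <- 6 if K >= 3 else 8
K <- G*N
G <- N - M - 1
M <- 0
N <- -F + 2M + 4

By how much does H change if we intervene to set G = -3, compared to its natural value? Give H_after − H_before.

Under do(G=-3), the mechanism G <- N - M - 1 is discarded; G is fixed at -3.
N = -F + 2M + 4  [with F=-3, M=0]  = 7
K = G*N  [with G=-3, N=7]  = -21
H = 6 if K >= 3 else 8  [with K=-21]  = 8
Without intervention: N = -F + 2M + 4  [with F=-3, M=0]  = 7; G = N - M - 1  [with N=7, M=0]  = 6; K = G*N  [with G=6, N=7]  = 42; H = 6 if K >= 3 else 8  [with K=42]  = 6.
Change = 8 − 6 = 2.

2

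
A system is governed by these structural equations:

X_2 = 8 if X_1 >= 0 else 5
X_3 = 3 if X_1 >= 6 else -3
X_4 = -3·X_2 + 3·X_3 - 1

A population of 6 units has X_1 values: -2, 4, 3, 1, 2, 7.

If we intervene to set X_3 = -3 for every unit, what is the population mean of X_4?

-32.5

Under do(X_3=-3), X_3's equation is replaced by X_3=-3 for every unit. Per-unit X_4: -25, -34, -34, -34, -34, -34. Mean = -32.5.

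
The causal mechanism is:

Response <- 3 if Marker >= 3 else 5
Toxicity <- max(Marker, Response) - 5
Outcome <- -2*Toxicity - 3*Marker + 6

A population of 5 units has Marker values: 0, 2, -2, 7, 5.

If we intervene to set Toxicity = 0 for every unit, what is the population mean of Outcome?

-1.2

do(Toxicity=0) breaks Toxicity's dependence on Marker. With Toxicity=0 fixed, Outcome across the units is 6, 0, 12, -15, -9, mean -1.2.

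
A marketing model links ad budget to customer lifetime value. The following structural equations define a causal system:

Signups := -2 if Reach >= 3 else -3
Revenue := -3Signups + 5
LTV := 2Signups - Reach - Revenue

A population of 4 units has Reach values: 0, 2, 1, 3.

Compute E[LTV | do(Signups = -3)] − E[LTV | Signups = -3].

-0.5

Every unit gets Signups=-3 under the intervention. LTV values become -20, -22, -21, -23; E[LTV|do(Signups=-3)] = -21.5.
Conditioning on Signups=-3 selects the 3 unit(s) with Reach ∈ {0, 2, 1}. Their LTV values: -20, -22, -21. Mean = -21.
Difference = -21.5 − (-21) = -0.5.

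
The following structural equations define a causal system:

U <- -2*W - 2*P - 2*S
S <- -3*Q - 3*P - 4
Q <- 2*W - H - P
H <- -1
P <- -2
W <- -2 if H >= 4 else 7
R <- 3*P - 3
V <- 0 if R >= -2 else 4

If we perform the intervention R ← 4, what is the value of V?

The intervention breaks the incoming arrows to R: R <- 3*P - 3 no longer applies, and R = 4.
V = 0 if R >= -2 else 4  [with R=4]  = 0

0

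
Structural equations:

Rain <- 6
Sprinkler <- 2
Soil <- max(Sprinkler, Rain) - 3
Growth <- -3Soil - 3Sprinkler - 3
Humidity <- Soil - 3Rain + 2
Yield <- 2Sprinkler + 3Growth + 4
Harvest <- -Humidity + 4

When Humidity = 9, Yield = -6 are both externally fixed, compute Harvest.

Under do(Humidity = 9, Yield = -6), each intervened variable's structural equation is replaced by its fixed value.
Harvest = -Humidity + 4  [with Humidity=9]  = -5

-5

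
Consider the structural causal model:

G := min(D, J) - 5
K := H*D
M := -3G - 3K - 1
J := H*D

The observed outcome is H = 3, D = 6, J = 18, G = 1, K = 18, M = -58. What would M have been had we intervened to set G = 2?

Under do(G=2), the mechanism G := min(D, J) - 5 is discarded; G is fixed at 2.
K = H*D  [with H=3, D=6]  = 18
M = -3G - 3K - 1  [with G=2, K=18]  = -61

-61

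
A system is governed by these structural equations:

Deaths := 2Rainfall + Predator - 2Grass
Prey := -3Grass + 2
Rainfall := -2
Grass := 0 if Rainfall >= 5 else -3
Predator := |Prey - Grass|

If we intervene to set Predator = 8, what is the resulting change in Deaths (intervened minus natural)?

-6

Intervening sets Predator = 8 and removes its equation (Predator := |Prey - Grass|).
Grass = 0 if Rainfall >= 5 else -3  [with Rainfall=-2]  = -3
Deaths = 2Rainfall + Predator - 2Grass  [with Rainfall=-2, Predator=8, Grass=-3]  = 10
Without intervention: Grass = 0 if Rainfall >= 5 else -3  [with Rainfall=-2]  = -3; Prey = -3Grass + 2  [with Grass=-3]  = 11; Predator = |Prey - Grass|  [with Prey=11, Grass=-3]  = 14; Deaths = 2Rainfall + Predator - 2Grass  [with Rainfall=-2, Predator=14, Grass=-3]  = 16.
Change = 10 − 16 = -6.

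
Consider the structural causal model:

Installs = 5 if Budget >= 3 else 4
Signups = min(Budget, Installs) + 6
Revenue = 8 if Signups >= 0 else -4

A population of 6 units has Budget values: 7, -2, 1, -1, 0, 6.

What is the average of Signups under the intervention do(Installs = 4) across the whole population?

The intervention sets Installs=4 in all 6 units regardless of Budget. Recomputing Signups per unit gives 10, 4, 7, 5, 6, 10; average 7.

7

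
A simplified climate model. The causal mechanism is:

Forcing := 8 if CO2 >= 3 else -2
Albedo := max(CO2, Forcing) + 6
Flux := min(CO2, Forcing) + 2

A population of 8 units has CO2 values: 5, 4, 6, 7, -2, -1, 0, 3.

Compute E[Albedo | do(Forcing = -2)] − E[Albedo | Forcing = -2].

3.75

do(Forcing=-2) breaks Forcing's dependence on CO2. With Forcing=-2 fixed, Albedo across the units is 11, 10, 12, 13, 4, 5, 6, 9, mean 8.75.
Observing Forcing=-2 restricts to units where Forcing's equation naturally yields -2: CO2 ∈ {-2, -1, 0}. In that subpopulation Albedo = 4, 5, 6, mean 5.
Difference = 8.75 − 5 = 3.75.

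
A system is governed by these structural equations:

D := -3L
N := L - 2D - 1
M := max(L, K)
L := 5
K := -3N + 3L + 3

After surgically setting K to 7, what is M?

Intervening sets K = 7 and removes its equation (K := -3N + 3L + 3).
M = max(L, K)  [with L=5, K=7]  = 7

7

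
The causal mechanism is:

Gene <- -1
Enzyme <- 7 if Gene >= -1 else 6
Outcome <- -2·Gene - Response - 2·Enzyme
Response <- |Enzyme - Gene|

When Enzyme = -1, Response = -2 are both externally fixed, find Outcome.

Setting Enzyme = -1, Response = -2 by intervention discards those variables' equations.
Outcome = -2·Gene - Response - 2·Enzyme  [with Gene=-1, Response=-2, Enzyme=-1]  = 6

6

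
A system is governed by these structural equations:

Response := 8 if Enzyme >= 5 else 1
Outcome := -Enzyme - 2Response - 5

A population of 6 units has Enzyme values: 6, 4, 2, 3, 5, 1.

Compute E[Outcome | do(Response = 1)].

-10.5

Every unit gets Response=1 under the intervention. Outcome values become -13, -11, -9, -10, -12, -8; E[Outcome|do(Response=1)] = -10.5.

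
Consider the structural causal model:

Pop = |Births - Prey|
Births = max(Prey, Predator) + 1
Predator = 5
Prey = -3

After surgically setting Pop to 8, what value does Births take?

6

Under do(Pop=8), the mechanism Pop = |Births - Prey| is discarded; Pop is fixed at 8.
Since Births is not a descendant of the intervened variable, it is unaffected.
Births = max(Prey, Predator) + 1  [with Prey=-3, Predator=5]  = 6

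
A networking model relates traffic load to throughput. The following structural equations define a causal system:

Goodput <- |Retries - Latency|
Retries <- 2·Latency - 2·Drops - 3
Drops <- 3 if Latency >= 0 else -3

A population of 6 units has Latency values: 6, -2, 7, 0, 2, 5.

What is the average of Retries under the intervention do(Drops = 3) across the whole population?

-3

Every unit gets Drops=3 under the intervention. Retries values become 3, -13, 5, -9, -5, 1; E[Retries|do(Drops=3)] = -3.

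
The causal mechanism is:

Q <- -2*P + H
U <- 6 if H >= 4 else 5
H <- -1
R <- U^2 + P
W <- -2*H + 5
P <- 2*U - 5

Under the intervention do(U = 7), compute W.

7

Under do(U=7), the mechanism U <- 6 if H >= 4 else 5 is discarded; U is fixed at 7.
Since W is not a descendant of the intervened variable, it is unaffected.
W = -2*H + 5  [with H=-1]  = 7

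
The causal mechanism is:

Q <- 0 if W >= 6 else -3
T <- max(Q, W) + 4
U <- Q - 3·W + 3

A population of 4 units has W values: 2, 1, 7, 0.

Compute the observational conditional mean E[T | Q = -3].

5

E[T|Q=-3] averages over only the 3 units with Q=-3 (W = 2, 1, 0): T = 6, 5, 4, mean 5.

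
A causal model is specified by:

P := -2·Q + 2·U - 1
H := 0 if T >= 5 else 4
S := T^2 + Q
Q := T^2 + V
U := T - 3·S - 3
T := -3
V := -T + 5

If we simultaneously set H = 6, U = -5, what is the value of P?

Under do(H = 6, U = -5), each intervened variable's structural equation is replaced by its fixed value.
V = -T + 5  [with T=-3]  = 8
Q = T^2 + V  [with T=-3, V=8]  = 17
P = -2·Q + 2·U - 1  [with Q=17, U=-5]  = -45

-45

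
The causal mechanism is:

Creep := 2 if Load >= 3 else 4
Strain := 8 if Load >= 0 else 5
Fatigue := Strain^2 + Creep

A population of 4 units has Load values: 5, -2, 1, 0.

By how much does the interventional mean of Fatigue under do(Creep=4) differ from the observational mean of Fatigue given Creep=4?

Under do(Creep=4), Creep's equation is replaced by Creep=4 for every unit. Per-unit Fatigue: 68, 29, 68, 68. Mean = 58.25.
E[Fatigue|Creep=4] averages over only the 3 units with Creep=4 (Load = -2, 1, 0): Fatigue = 29, 68, 68, mean 55.
Difference = 58.25 − 55 = 3.25.

3.25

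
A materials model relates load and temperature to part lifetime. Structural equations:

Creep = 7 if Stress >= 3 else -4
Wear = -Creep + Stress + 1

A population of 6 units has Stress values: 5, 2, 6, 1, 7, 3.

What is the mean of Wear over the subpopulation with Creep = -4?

E[Wear|Creep=-4] averages over only the 2 units with Creep=-4 (Stress = 2, 1): Wear = 7, 6, mean 6.5.

6.5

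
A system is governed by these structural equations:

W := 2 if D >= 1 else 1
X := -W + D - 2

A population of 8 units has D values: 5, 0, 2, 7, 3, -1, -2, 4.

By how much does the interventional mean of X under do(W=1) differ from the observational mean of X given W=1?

3.25

Under do(W=1), W's equation is replaced by W=1 for every unit. Per-unit X: 2, -3, -1, 4, 0, -4, -5, 1. Mean = -0.75.
Conditioning on W=1 selects the 3 unit(s) with D ∈ {0, -1, -2}. Their X values: -3, -4, -5. Mean = -4.
Difference = -0.75 − (-4) = 3.25.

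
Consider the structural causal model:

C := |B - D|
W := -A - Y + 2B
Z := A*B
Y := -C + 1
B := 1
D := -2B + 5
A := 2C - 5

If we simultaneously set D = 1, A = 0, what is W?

Setting D = 1, A = 0 by intervention discards those variables' equations.
C = |B - D|  [with B=1, D=1]  = 0
Y = -C + 1  [with C=0]  = 1
W = -A - Y + 2B  [with A=0, Y=1, B=1]  = 1

1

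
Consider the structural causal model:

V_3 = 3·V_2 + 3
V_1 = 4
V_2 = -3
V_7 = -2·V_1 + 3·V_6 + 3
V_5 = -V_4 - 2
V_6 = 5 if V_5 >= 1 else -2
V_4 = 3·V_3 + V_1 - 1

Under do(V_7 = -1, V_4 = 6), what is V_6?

-2

Setting V_7 = -1, V_4 = 6 by intervention discards those variables' equations.
V_5 = -V_4 - 2  [with V_4=6]  = -8
V_6 = 5 if V_5 >= 1 else -2  [with V_5=-8]  = -2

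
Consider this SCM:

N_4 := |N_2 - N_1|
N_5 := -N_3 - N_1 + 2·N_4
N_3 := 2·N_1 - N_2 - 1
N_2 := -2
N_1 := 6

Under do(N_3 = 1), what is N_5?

9

do(N_3=1) replaces the equation N_3 := 2·N_1 - N_2 - 1 with the constant N_3 = 1.
N_4 = |N_2 - N_1|  [with N_2=-2, N_1=6]  = 8
N_5 = -N_3 - N_1 + 2·N_4  [with N_3=1, N_1=6, N_4=8]  = 9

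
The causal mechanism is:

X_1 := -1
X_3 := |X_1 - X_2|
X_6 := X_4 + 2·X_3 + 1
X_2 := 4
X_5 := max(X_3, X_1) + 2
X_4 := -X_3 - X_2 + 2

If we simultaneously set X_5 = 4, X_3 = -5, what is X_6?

-6

The joint intervention fixes X_5 = 4, X_3 = -5, removing each variable's own equation.
X_4 = -X_3 - X_2 + 2  [with X_3=-5, X_2=4]  = 3
X_6 = X_4 + 2·X_3 + 1  [with X_4=3, X_3=-5]  = -6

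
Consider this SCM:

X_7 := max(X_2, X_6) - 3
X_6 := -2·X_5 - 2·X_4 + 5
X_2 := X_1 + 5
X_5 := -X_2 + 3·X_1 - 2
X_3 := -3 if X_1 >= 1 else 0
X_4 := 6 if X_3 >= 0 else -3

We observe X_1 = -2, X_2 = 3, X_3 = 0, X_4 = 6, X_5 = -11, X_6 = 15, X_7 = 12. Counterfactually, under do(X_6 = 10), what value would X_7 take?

7

Intervening sets X_6 = 10 and removes its equation (X_6 := -2·X_5 - 2·X_4 + 5).
X_2 = X_1 + 5  [with X_1=-2]  = 3
X_7 = max(X_2, X_6) - 3  [with X_2=3, X_6=10]  = 7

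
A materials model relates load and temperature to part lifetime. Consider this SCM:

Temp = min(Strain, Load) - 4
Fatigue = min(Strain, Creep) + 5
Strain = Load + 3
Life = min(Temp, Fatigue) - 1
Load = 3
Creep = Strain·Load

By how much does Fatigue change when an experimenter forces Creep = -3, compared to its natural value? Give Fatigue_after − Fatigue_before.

Intervening sets Creep = -3 and removes its equation (Creep = Strain·Load).
Strain = Load + 3  [with Load=3]  = 6
Fatigue = min(Strain, Creep) + 5  [with Strain=6, Creep=-3]  = 2
Without intervention: Strain = Load + 3  [with Load=3]  = 6; Creep = Strain·Load  [with Strain=6, Load=3]  = 18; Fatigue = min(Strain, Creep) + 5  [with Strain=6, Creep=18]  = 11.
Change = 2 − 11 = -9.

-9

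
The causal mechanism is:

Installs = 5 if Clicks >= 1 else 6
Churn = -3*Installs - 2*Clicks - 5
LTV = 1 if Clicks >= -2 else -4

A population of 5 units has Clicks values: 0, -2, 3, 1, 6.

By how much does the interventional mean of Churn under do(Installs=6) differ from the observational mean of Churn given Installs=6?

-5.2

The intervention sets Installs=6 in all 5 units regardless of Clicks. Recomputing Churn per unit gives -23, -19, -29, -25, -35; average -26.2.
Conditioning on Installs=6 selects the 2 unit(s) with Clicks ∈ {0, -2}. Their Churn values: -23, -19. Mean = -21.
Difference = -26.2 − (-21) = -5.2.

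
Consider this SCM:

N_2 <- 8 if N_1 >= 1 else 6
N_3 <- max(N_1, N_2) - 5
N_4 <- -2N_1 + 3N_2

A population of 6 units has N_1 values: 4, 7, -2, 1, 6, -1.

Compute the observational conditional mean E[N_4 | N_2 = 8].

15

Observing N_2=8 restricts to units where N_2's equation naturally yields 8: N_1 ∈ {4, 7, 1, 6}. In that subpopulation N_4 = 16, 10, 22, 12, mean 15.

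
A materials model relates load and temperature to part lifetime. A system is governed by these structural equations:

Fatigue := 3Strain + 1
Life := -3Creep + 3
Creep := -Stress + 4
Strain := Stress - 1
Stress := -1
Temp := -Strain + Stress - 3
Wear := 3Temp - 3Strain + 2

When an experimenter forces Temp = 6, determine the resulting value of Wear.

do(Temp=6) replaces the equation Temp := -Strain + Stress - 3 with the constant Temp = 6.
Strain = Stress - 1  [with Stress=-1]  = -2
Wear = 3Temp - 3Strain + 2  [with Temp=6, Strain=-2]  = 26

26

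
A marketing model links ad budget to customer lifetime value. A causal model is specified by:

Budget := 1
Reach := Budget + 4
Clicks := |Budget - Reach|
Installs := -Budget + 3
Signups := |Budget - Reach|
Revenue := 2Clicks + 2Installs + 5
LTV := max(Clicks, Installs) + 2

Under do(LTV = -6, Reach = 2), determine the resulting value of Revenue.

11

Under do(LTV = -6, Reach = 2), each intervened variable's structural equation is replaced by its fixed value.
Clicks = |Budget - Reach|  [with Budget=1, Reach=2]  = 1
Installs = -Budget + 3  [with Budget=1]  = 2
Revenue = 2Clicks + 2Installs + 5  [with Clicks=1, Installs=2]  = 11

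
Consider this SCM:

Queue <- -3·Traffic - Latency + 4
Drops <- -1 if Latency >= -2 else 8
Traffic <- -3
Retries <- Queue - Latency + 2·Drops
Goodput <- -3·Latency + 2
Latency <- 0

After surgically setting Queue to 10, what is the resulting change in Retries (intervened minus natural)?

do(Queue=10) replaces the equation Queue <- -3·Traffic - Latency + 4 with the constant Queue = 10.
Drops = -1 if Latency >= -2 else 8  [with Latency=0]  = -1
Retries = Queue - Latency + 2·Drops  [with Queue=10, Latency=0, Drops=-1]  = 8
Without intervention: Queue = -3·Traffic - Latency + 4  [with Traffic=-3, Latency=0]  = 13; Drops = -1 if Latency >= -2 else 8  [with Latency=0]  = -1; Retries = Queue - Latency + 2·Drops  [with Queue=13, Latency=0, Drops=-1]  = 11.
Change = 8 − 11 = -3.

-3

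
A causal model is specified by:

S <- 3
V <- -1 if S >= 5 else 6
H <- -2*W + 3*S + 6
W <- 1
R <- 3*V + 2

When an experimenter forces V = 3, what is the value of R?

Intervening sets V = 3 and removes its equation (V <- -1 if S >= 5 else 6).
R = 3*V + 2  [with V=3]  = 11

11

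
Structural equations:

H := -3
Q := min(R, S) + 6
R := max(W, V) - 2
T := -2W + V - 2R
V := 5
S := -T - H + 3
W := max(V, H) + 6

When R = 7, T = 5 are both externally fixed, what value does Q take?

7

Under do(R = 7, T = 5), each intervened variable's structural equation is replaced by its fixed value.
S = -T - H + 3  [with T=5, H=-3]  = 1
Q = min(R, S) + 6  [with R=7, S=1]  = 7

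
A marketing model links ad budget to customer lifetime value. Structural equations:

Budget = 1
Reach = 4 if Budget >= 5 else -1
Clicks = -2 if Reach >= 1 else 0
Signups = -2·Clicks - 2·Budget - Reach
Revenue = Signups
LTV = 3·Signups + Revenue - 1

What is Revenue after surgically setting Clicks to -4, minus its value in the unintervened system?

do(Clicks=-4) replaces the equation Clicks = -2 if Reach >= 1 else 0 with the constant Clicks = -4.
Reach = 4 if Budget >= 5 else -1  [with Budget=1]  = -1
Signups = -2·Clicks - 2·Budget - Reach  [with Clicks=-4, Budget=1, Reach=-1]  = 7
Revenue = Signups  [with Signups=7]  = 7
Without intervention: Reach = 4 if Budget >= 5 else -1  [with Budget=1]  = -1; Clicks = -2 if Reach >= 1 else 0  [with Reach=-1]  = 0; Signups = -2·Clicks - 2·Budget - Reach  [with Clicks=0, Budget=1, Reach=-1]  = -1; Revenue = Signups  [with Signups=-1]  = -1.
Change = 7 − (-1) = 8.

8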